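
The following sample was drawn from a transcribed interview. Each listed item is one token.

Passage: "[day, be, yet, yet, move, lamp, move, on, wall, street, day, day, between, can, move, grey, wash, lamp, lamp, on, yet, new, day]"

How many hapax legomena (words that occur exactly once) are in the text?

Frequencies: day:4, yet:3, move:3, lamp:3, on:2, be:1, wall:1, street:1, between:1, can:1, grey:1, wash:1, new:1
Hapax (freq=1): be, between, can, grey, new, street, wall, wash

8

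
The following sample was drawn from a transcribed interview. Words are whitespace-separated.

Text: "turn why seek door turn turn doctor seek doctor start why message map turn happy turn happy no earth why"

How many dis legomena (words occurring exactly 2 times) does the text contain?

3

Frequencies: turn:5, why:3, seek:2, doctor:2, happy:2, door:1, start:1, message:1, map:1, no:1, earth:1
Words with frequency 2: doctor, happy, seek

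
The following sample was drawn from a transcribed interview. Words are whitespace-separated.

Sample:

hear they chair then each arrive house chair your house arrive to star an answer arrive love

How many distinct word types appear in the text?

Distinct types: {an, answer, arrive, chair, each, hear, house, love, star, then, they, to, your}
V = 13

13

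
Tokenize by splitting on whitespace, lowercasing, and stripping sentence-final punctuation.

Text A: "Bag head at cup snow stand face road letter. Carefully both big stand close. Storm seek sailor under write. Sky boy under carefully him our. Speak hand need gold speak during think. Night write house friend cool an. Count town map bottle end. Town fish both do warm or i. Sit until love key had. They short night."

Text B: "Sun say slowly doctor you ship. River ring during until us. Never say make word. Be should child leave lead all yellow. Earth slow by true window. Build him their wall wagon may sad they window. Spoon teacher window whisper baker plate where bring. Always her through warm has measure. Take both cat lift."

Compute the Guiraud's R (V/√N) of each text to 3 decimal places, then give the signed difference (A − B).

-0.375

A: V=50, N=58, R=6.565
B: V=51, N=54, R=6.940
Difference = 6.565 − 6.940 = -0.375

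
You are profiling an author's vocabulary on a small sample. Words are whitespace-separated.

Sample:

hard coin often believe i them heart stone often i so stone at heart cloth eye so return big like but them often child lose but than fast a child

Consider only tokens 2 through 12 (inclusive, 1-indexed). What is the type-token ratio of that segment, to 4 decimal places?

Segment tokens 2–12: coin, often, believe, i, them, heart, stone, often, i, so, stone
Segment N = 11, segment V = 8.
TTR = 8 / 11 = 0.7273

0.7273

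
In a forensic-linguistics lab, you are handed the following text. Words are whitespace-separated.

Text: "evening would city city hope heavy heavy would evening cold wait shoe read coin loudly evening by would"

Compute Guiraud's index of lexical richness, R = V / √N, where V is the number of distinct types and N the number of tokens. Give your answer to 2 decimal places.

N = 18, V = 12.
√N = 4.242641
R = 12 / 4.242641 = 2.83

2.83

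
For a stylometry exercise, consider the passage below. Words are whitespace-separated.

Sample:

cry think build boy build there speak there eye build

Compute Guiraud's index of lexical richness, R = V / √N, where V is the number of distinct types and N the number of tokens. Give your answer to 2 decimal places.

2.21

N = 10, V = 7.
√N = 3.162278
R = 7 / 3.162278 = 2.21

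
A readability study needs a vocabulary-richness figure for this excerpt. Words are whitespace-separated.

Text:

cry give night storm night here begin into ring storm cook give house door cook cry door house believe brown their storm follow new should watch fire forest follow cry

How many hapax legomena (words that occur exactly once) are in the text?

Frequencies: cry:3, storm:3, give:2, night:2, cook:2, house:2, door:2, follow:2, here:1, begin:1, into:1, ring:1, believe:1, brown:1, their:1, new:1, should:1, watch:1, fire:1, forest:1
Hapax (freq=1): begin, believe, brown, fire, forest, here, into, new, ring, should, their, watch

12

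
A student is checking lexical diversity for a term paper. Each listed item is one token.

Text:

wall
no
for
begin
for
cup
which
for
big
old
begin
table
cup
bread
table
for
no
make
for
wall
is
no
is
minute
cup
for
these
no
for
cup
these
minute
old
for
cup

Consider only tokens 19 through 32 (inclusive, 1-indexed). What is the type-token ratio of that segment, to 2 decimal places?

0.50

Segment tokens 19–32: for, wall, is, no, is, minute, cup, for, these, no, for, cup, these, minute
Segment N = 14, segment V = 7.
TTR = 7 / 14 = 0.50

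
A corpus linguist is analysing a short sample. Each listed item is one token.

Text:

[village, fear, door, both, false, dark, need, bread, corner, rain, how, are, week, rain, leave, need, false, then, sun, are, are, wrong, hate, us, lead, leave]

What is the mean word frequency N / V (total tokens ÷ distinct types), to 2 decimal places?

N = 26 tokens, V = 20 types.
Mean frequency = N / V = 26 / 20 = 1.30

1.30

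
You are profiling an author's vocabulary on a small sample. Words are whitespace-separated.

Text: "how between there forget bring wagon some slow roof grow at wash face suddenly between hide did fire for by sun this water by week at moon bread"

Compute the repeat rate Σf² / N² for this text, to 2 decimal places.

0.04

Frequencies: between:2, at:2, by:2, how:1, there:1, forget:1, bring:1, wagon:1, some:1, slow:1, roof:1, grow:1, wash:1, face:1, suddenly:1, hide:1, did:1, fire:1, for:1, sun:1, … (5 more, each freq 1)
Σf² = 34; N² = 784
Repeat rate = 34 / 784 = 0.04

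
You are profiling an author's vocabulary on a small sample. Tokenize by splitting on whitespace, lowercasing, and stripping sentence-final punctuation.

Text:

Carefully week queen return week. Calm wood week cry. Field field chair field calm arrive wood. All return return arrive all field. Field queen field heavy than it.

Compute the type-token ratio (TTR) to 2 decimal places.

0.50

N = 28 tokens, V = 14 types.
TTR = V / N = 14 / 28 = 0.50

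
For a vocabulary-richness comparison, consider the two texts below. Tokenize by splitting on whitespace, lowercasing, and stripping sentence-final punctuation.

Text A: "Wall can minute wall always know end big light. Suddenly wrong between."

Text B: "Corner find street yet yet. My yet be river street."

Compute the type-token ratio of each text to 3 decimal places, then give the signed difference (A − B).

0.217

TTR(A) = 11/12 = 0.917
TTR(B) = 7/10 = 0.700
Difference = 0.917 − 0.700 = 0.217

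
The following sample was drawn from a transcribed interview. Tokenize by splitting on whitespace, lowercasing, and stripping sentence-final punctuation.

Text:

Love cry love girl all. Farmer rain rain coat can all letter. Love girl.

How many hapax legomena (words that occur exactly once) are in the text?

Frequencies: love:3, girl:2, all:2, rain:2, cry:1, farmer:1, coat:1, can:1, letter:1
Hapax (freq=1): can, coat, cry, farmer, letter

5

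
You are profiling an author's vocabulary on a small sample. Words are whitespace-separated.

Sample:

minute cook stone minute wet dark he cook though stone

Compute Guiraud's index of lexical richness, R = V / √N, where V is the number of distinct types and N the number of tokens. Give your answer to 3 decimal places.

N = 10, V = 7.
√N = 3.162278
R = 7 / 3.162278 = 2.214

2.214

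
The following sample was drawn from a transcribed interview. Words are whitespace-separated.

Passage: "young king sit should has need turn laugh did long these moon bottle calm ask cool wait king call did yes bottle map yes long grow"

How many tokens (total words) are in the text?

Tokens: young, king, sit, should, has, need, turn, laugh, did, long, these, moon, bottle, calm, ask, cool, wait, king, call, did, yes, bottle, map, yes, long, grow
N = 26

26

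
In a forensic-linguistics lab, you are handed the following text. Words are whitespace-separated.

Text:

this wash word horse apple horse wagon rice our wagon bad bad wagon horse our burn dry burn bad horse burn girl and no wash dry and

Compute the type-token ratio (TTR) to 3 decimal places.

0.519

N = 27 tokens, V = 14 types.
TTR = V / N = 14 / 27 = 0.519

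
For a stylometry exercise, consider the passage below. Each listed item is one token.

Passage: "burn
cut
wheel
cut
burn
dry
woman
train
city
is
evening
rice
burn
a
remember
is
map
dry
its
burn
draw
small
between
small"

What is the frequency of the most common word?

4

Frequencies: burn:4, cut:2, dry:2, is:2, small:2, wheel:1, woman:1, train:1, city:1, evening:1, rice:1, a:1, remember:1, map:1, its:1, draw:1, between:1
Most common: 'burn' with frequency 4.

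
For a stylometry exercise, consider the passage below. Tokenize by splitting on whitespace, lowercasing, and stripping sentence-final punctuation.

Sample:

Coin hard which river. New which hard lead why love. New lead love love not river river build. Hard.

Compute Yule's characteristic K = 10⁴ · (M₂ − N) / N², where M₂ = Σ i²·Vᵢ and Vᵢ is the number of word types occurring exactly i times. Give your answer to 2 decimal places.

664.82

Frequencies: hard:3, river:3, love:3, which:2, new:2, lead:2, coin:1, why:1, not:1, build:1
N = 19. Frequency spectrum: V_1=4, V_2=3, V_3=3
M₂ = 1²·4 + 2²·3 + 3²·3 = 43
K = 10000 × (43 − 19) / 19² = 664.82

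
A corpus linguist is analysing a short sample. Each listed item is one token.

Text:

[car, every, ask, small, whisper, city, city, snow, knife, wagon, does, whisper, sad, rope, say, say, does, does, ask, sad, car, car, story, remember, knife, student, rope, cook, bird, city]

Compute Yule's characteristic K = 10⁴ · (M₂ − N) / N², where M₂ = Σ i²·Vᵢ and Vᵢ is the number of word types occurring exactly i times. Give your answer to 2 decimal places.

333.33

Frequencies: car:3, city:3, does:3, ask:2, whisper:2, knife:2, sad:2, rope:2, say:2, every:1, small:1, snow:1, wagon:1, story:1, remember:1, student:1, cook:1, bird:1
N = 30. Frequency spectrum: V_1=9, V_2=6, V_3=3
M₂ = 1²·9 + 2²·6 + 3²·3 = 60
K = 10000 × (60 − 30) / 30² = 333.33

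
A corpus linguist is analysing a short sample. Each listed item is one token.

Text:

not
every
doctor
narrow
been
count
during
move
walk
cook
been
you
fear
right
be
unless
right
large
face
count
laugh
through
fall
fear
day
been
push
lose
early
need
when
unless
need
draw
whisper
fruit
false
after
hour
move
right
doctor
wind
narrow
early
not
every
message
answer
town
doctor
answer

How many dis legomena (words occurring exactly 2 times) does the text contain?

10

Frequencies: doctor:3, been:3, right:3, not:2, every:2, narrow:2, count:2, move:2, fear:2, unless:2, early:2, need:2, answer:2, during:1, walk:1, cook:1, you:1, be:1, large:1, face:1, … (16 more, each freq 1)
Words with frequency 2: answer, count, early, every, fear, move, narrow, need, not, unless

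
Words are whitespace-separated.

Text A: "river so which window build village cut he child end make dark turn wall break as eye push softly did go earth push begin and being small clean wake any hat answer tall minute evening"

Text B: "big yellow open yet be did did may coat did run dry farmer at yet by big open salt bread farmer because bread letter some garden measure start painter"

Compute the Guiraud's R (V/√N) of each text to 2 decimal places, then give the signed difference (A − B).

A: V=34, N=35, R=5.75
B: V=22, N=29, R=4.09
Difference = 5.75 − 4.09 = 1.66

1.66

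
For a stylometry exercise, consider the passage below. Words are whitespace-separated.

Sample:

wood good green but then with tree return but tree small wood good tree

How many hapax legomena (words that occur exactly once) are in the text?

5

Frequencies: tree:3, wood:2, good:2, but:2, green:1, then:1, with:1, return:1, small:1
Hapax (freq=1): green, return, small, then, with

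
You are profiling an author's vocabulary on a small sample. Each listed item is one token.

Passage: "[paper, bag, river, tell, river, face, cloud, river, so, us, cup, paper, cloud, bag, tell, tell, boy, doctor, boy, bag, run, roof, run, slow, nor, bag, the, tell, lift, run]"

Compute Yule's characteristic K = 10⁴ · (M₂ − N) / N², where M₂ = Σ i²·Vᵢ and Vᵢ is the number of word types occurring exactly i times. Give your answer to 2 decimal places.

Frequencies: bag:4, tell:4, river:3, run:3, paper:2, cloud:2, boy:2, face:1, so:1, us:1, cup:1, doctor:1, roof:1, slow:1, nor:1, the:1, lift:1
N = 30. Frequency spectrum: V_1=10, V_2=3, V_3=2, V_4=2
M₂ = 1²·10 + 2²·3 + 3²·2 + 4²·2 = 72
K = 10000 × (72 − 30) / 30² = 466.67

466.67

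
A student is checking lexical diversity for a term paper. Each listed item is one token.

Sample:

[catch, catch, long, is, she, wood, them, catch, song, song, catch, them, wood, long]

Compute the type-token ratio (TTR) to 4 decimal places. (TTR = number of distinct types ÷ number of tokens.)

0.5000

N = 14 tokens, V = 7 types.
TTR = V / N = 7 / 14 = 0.5000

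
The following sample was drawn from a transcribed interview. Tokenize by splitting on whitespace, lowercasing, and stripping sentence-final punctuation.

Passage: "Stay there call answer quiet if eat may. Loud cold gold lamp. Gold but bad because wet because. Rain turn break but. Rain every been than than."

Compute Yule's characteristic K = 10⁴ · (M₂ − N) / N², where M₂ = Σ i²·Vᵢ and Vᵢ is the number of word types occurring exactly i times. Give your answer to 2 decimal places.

137.17

Frequencies: gold:2, but:2, because:2, rain:2, than:2, stay:1, there:1, call:1, answer:1, quiet:1, if:1, eat:1, may:1, loud:1, cold:1, lamp:1, bad:1, wet:1, turn:1, break:1, … (2 more, each freq 1)
N = 27. Frequency spectrum: V_1=17, V_2=5
M₂ = 1²·17 + 2²·5 = 37
K = 10000 × (37 − 27) / 27² = 137.17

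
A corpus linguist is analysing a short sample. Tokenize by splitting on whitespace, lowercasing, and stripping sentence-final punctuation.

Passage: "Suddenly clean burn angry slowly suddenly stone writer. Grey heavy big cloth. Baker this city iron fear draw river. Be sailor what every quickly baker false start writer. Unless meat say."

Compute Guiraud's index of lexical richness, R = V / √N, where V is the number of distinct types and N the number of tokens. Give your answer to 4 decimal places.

5.0289

N = 31, V = 28.
√N = 5.567764
R = 28 / 5.567764 = 5.0289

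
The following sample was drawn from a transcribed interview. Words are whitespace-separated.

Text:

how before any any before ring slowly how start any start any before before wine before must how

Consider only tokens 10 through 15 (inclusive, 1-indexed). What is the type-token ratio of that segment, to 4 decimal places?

Segment tokens 10–15: any, start, any, before, before, wine
Segment N = 6, segment V = 4.
TTR = 4 / 6 = 0.6667

0.6667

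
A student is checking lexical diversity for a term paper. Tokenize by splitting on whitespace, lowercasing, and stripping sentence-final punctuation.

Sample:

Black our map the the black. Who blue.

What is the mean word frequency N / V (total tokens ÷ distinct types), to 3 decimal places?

N = 8 tokens, V = 6 types.
Mean frequency = N / V = 8 / 6 = 1.333

1.333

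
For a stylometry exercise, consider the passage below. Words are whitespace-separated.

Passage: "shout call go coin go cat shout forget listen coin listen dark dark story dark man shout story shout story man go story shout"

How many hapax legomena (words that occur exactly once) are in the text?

3

Frequencies: shout:5, story:4, go:3, dark:3, coin:2, listen:2, man:2, call:1, cat:1, forget:1
Hapax (freq=1): call, cat, forget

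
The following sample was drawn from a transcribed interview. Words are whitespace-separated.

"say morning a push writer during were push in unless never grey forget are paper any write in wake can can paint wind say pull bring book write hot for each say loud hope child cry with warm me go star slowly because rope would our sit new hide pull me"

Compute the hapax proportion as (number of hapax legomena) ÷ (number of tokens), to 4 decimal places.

Frequencies: say:3, push:2, in:2, write:2, can:2, pull:2, me:2, morning:1, a:1, writer:1, during:1, were:1, unless:1, never:1, grey:1, forget:1, are:1, paper:1, any:1, wake:1, … (23 more, each freq 1)
Hapax count = 36; token count = 51.
Ratio = 36 / 51 = 0.7059

0.7059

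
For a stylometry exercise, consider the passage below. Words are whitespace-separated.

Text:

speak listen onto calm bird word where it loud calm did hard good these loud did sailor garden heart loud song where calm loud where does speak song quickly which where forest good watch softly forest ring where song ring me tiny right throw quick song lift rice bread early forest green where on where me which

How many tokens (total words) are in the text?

57

Tokens: speak, listen, onto, calm, bird, word, where, it, loud, calm, did, hard, good, these, loud, did, sailor, garden, heart, loud, song, where, calm, loud, where, does, speak, song, quickly, which, where, forest, good, watch, softly, forest, ring, where, song, ring, me, tiny, right, throw, quick, song, lift, rice, bread, early, forest, green, where, on, where, me, which
N = 57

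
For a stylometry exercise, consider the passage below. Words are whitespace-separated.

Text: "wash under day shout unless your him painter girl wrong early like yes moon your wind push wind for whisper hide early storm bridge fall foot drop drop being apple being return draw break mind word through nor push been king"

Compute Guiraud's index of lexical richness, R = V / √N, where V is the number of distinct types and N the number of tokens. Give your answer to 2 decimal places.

5.47

N = 41, V = 35.
√N = 6.403124
R = 35 / 6.403124 = 5.47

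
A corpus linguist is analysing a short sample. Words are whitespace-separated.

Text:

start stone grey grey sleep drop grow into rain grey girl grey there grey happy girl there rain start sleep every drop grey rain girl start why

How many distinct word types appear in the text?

13

Distinct types: {drop, every, girl, grey, grow, happy, into, rain, sleep, start, stone, there, why}
V = 13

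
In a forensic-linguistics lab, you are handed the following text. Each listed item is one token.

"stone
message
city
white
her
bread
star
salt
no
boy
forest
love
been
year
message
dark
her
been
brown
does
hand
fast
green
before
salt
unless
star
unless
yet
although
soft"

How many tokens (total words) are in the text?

31

Tokens: stone, message, city, white, her, bread, star, salt, no, boy, forest, love, been, year, message, dark, her, been, brown, does, hand, fast, green, before, salt, unless, star, unless, yet, although, soft
N = 31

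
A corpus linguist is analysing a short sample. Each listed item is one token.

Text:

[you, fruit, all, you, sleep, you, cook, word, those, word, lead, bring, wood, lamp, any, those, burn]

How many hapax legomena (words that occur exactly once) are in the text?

10

Frequencies: you:3, word:2, those:2, fruit:1, all:1, sleep:1, cook:1, lead:1, bring:1, wood:1, lamp:1, any:1, burn:1
Hapax (freq=1): all, any, bring, burn, cook, fruit, lamp, lead, sleep, wood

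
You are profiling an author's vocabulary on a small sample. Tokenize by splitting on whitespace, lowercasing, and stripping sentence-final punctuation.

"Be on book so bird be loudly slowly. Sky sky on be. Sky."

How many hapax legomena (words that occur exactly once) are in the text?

Frequencies: be:3, sky:3, on:2, book:1, so:1, bird:1, loudly:1, slowly:1
Hapax (freq=1): bird, book, loudly, slowly, so

5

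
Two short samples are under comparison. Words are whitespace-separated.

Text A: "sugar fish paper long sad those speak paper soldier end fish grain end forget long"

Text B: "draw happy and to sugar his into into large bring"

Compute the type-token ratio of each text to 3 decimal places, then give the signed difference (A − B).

TTR(A) = 11/15 = 0.733
TTR(B) = 9/10 = 0.900
Difference = 0.733 − 0.900 = -0.167

-0.167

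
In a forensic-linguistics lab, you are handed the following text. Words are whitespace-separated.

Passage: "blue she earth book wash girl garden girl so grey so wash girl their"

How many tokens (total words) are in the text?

14

Tokens: blue, she, earth, book, wash, girl, garden, girl, so, grey, so, wash, girl, their
N = 14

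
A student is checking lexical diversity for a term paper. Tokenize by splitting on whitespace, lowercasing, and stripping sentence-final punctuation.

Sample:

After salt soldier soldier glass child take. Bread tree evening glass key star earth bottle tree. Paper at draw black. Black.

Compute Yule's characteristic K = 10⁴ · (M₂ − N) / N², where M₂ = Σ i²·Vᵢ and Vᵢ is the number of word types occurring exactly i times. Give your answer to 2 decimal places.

181.41

Frequencies: soldier:2, glass:2, tree:2, black:2, after:1, salt:1, child:1, take:1, bread:1, evening:1, key:1, star:1, earth:1, bottle:1, paper:1, at:1, draw:1
N = 21. Frequency spectrum: V_1=13, V_2=4
M₂ = 1²·13 + 2²·4 = 29
K = 10000 × (29 − 21) / 21² = 181.41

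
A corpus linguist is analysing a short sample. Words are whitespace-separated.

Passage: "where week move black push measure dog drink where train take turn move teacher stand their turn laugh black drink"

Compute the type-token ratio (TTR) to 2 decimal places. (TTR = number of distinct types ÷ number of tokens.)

0.75

N = 20 tokens, V = 15 types.
TTR = V / N = 15 / 20 = 0.75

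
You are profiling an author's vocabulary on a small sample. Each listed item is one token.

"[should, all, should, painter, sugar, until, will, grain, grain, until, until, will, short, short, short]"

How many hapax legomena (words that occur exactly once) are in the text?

3

Frequencies: until:3, short:3, should:2, will:2, grain:2, all:1, painter:1, sugar:1
Hapax (freq=1): all, painter, sugar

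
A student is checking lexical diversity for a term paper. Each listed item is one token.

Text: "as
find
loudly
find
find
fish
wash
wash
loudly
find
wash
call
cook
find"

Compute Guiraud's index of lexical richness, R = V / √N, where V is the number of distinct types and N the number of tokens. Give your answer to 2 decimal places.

1.87

N = 14, V = 7.
√N = 3.741657
R = 7 / 3.741657 = 1.87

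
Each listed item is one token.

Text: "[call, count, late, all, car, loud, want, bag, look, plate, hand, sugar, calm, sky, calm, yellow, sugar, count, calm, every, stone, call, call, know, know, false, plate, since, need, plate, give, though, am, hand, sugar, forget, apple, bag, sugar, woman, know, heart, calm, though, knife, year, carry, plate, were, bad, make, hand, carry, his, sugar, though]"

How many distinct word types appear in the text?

Distinct types: {all, am, apple, bad, bag, call, calm, car, carry, count, every, false, forget, give, hand, heart, his, knife, know, late, look, loud, make, need, plate, since, sky, stone, sugar, though, want, were, woman, year, yellow}
V = 35

35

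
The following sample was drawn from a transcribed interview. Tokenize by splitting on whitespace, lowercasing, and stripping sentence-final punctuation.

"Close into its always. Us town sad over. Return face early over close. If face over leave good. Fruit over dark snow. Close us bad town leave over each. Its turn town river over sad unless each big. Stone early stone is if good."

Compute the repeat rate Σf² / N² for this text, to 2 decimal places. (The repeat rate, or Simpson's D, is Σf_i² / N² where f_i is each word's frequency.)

Frequencies: over:6, close:3, town:3, its:2, us:2, sad:2, face:2, early:2, if:2, leave:2, good:2, each:2, stone:2, into:1, always:1, return:1, fruit:1, dark:1, snow:1, bad:1, … (5 more, each freq 1)
Σf² = 106; N² = 1936
Repeat rate = 106 / 1936 = 0.05

0.05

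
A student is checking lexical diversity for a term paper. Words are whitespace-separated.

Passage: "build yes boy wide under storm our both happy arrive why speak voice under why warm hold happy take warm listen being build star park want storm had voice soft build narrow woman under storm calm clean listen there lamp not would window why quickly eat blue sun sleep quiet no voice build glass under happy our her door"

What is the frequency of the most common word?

4

Frequencies: build:4, under:4, storm:3, happy:3, why:3, voice:3, our:2, warm:2, listen:2, yes:1, boy:1, wide:1, both:1, arrive:1, speak:1, hold:1, take:1, being:1, star:1, park:1, … (22 more, each freq 1)
Most common: 'build' with frequency 4.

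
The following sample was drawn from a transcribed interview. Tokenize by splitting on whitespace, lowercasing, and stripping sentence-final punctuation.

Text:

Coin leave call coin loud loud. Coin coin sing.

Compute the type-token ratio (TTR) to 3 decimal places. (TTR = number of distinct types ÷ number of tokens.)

0.556

N = 9 tokens, V = 5 types.
TTR = V / N = 5 / 9 = 0.556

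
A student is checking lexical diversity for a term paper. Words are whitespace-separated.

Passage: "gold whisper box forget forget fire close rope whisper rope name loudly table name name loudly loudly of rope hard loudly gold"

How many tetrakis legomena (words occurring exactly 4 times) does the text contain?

1

Frequencies: loudly:4, rope:3, name:3, gold:2, whisper:2, forget:2, box:1, fire:1, close:1, table:1, of:1, hard:1
Words with frequency 4: loudly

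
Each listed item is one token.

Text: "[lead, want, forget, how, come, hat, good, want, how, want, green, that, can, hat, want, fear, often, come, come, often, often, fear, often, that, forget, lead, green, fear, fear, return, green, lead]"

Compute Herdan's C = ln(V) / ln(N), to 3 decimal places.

0.740

N = 32, V = 13.
ln(V) = 2.564949, ln(N) = 3.465736
C = 2.564949 / 3.465736 = 0.740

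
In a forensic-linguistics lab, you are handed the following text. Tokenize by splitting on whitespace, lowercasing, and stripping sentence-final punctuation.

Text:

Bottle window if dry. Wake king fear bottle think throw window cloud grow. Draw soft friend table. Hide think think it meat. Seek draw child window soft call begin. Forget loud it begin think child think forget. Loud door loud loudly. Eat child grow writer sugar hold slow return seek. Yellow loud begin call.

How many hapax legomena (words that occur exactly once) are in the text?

Frequencies: think:5, loud:4, window:3, child:3, begin:3, bottle:2, grow:2, draw:2, soft:2, it:2, seek:2, call:2, forget:2, if:1, dry:1, wake:1, king:1, fear:1, throw:1, cloud:1, … (13 more, each freq 1)
Hapax (freq=1): cloud, door, dry, eat, fear, friend, hide, hold, if, king, loudly, meat, return, slow, sugar, table, throw, wake, writer, yellow

20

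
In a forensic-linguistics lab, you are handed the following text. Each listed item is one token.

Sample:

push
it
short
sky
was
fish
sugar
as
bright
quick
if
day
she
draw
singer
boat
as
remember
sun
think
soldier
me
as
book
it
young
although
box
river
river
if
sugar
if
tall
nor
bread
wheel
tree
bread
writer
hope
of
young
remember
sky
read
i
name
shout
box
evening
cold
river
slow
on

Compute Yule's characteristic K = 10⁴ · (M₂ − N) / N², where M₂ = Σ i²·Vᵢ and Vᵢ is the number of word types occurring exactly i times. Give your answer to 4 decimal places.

105.7851

Frequencies: as:3, if:3, river:3, it:2, sky:2, sugar:2, remember:2, young:2, box:2, bread:2, push:1, short:1, was:1, fish:1, bright:1, quick:1, day:1, she:1, draw:1, singer:1, … (22 more, each freq 1)
N = 55. Frequency spectrum: V_1=32, V_2=7, V_3=3
M₂ = 1²·32 + 2²·7 + 3²·3 = 87
K = 10000 × (87 − 55) / 55² = 105.7851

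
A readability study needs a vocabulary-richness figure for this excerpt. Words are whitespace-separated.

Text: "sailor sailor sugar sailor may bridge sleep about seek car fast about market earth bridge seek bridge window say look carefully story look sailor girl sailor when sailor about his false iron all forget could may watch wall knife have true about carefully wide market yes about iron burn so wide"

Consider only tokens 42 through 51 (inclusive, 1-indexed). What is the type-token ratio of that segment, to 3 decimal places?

Segment tokens 42–51: about, carefully, wide, market, yes, about, iron, burn, so, wide
Segment N = 10, segment V = 8.
TTR = 8 / 10 = 0.800

0.800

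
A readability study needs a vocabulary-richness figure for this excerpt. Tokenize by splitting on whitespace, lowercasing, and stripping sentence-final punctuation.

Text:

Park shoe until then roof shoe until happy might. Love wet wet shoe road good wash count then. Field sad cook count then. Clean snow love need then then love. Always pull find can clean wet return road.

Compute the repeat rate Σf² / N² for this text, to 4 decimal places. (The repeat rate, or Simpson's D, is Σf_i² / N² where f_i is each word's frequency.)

Frequencies: then:5, shoe:3, love:3, wet:3, until:2, road:2, count:2, clean:2, park:1, roof:1, happy:1, might:1, good:1, wash:1, field:1, sad:1, cook:1, snow:1, need:1, always:1, … (4 more, each freq 1)
Σf² = 84; N² = 1444
Repeat rate = 84 / 1444 = 0.0582

0.0582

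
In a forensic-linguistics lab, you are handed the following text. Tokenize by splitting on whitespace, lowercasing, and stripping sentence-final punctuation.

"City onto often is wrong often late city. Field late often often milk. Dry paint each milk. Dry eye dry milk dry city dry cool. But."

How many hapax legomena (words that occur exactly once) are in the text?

Frequencies: dry:5, often:4, city:3, milk:3, late:2, onto:1, is:1, wrong:1, field:1, paint:1, each:1, eye:1, cool:1, but:1
Hapax (freq=1): but, cool, each, eye, field, is, onto, paint, wrong

9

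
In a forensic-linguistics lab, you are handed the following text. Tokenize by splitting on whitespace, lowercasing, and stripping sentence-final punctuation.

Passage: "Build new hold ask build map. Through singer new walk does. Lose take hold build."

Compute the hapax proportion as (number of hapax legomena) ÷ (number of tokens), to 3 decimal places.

Frequencies: build:3, new:2, hold:2, ask:1, map:1, through:1, singer:1, walk:1, does:1, lose:1, take:1
Hapax count = 8; token count = 15.
Ratio = 8 / 15 = 0.533

0.533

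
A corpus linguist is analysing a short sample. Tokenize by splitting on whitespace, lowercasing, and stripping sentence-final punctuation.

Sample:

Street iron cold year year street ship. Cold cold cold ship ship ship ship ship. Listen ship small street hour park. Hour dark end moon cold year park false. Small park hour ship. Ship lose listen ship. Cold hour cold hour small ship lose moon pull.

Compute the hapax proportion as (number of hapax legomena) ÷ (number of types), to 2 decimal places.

Frequencies: ship:11, cold:7, hour:5, street:3, year:3, small:3, park:3, listen:2, moon:2, lose:2, iron:1, dark:1, end:1, false:1, pull:1
Hapax count = 5; type count = 15.
Ratio = 5 / 15 = 0.33

0.33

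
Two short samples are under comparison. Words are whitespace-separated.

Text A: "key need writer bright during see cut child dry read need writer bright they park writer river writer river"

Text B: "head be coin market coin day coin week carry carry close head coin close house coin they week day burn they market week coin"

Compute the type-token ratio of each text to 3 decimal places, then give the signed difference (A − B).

0.226

TTR(A) = 13/19 = 0.684
TTR(B) = 11/24 = 0.458
Difference = 0.684 − 0.458 = 0.226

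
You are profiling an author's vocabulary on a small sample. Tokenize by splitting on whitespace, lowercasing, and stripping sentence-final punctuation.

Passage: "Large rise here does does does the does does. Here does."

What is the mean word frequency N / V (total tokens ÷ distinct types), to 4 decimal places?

2.2000

N = 11 tokens, V = 5 types.
Mean frequency = N / V = 11 / 5 = 2.2000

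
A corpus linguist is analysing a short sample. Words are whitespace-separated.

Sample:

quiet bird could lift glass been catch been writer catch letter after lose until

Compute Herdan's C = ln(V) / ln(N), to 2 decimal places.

0.94

N = 14, V = 12.
ln(V) = 2.484907, ln(N) = 2.639057
C = 2.484907 / 2.639057 = 0.94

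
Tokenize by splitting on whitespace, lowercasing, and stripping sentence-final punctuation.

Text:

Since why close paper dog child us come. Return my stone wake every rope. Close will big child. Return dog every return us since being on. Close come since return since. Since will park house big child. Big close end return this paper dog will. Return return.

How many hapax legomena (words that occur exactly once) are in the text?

Frequencies: return:7, since:5, close:4, dog:3, child:3, will:3, big:3, paper:2, us:2, come:2, every:2, why:1, my:1, stone:1, wake:1, rope:1, being:1, on:1, park:1, house:1, … (2 more, each freq 1)
Hapax (freq=1): being, end, house, my, on, park, rope, stone, this, wake, why

11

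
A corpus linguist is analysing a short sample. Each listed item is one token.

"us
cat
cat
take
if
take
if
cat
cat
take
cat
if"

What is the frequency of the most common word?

5

Frequencies: cat:5, take:3, if:3, us:1
Most common: 'cat' with frequency 5.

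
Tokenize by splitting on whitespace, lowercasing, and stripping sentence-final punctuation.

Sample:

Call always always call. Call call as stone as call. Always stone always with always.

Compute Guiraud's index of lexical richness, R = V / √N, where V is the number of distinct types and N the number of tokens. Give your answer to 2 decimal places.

1.29

N = 15, V = 5.
√N = 3.872983
R = 5 / 3.872983 = 1.29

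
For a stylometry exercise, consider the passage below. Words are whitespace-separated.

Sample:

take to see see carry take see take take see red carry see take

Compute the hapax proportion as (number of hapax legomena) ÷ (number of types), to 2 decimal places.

Frequencies: take:5, see:5, carry:2, to:1, red:1
Hapax count = 2; type count = 5.
Ratio = 2 / 5 = 0.40

0.40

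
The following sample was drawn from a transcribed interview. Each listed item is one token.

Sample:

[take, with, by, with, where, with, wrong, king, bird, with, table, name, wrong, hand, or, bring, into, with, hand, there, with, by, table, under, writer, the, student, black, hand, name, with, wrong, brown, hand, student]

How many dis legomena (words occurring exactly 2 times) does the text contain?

4

Frequencies: with:7, hand:4, wrong:3, by:2, table:2, name:2, student:2, take:1, where:1, king:1, bird:1, or:1, bring:1, into:1, there:1, under:1, writer:1, the:1, black:1, brown:1
Words with frequency 2: by, name, student, table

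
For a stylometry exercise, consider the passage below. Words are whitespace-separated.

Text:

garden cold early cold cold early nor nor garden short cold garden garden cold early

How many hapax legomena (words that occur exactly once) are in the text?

Frequencies: cold:5, garden:4, early:3, nor:2, short:1
Hapax (freq=1): short

1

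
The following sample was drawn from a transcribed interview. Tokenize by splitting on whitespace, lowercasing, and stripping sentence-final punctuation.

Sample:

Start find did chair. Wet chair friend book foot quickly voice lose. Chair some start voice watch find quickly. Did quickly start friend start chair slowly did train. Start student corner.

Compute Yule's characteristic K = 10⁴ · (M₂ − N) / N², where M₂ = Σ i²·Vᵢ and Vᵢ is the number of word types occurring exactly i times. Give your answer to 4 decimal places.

Frequencies: start:5, chair:4, did:3, quickly:3, find:2, friend:2, voice:2, wet:1, book:1, foot:1, lose:1, some:1, watch:1, slowly:1, train:1, student:1, corner:1
N = 31. Frequency spectrum: V_1=10, V_2=3, V_3=2, V_4=1, V_5=1
M₂ = 1²·10 + 2²·3 + 3²·2 + 4²·1 + 5²·1 = 81
K = 10000 × (81 − 31) / 31² = 520.2914

520.2914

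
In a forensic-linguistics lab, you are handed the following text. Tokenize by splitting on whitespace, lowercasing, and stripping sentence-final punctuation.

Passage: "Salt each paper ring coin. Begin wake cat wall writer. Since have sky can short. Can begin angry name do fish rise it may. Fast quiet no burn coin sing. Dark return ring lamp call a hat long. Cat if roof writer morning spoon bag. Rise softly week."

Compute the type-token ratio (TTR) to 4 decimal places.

N = 48 tokens, V = 41 types.
TTR = V / N = 41 / 48 = 0.8542

0.8542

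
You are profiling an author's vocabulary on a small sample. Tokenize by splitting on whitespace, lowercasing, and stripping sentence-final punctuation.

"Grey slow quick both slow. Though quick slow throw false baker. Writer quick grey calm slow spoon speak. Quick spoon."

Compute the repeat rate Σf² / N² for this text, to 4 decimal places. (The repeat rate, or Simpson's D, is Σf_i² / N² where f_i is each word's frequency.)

Frequencies: slow:4, quick:4, grey:2, spoon:2, both:1, though:1, throw:1, false:1, baker:1, writer:1, calm:1, speak:1
Σf² = 48; N² = 400
Repeat rate = 48 / 400 = 0.1200

0.1200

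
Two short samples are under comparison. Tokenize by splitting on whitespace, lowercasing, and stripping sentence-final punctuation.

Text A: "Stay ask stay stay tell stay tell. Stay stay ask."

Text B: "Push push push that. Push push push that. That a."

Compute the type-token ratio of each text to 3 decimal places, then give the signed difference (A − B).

TTR(A) = 3/10 = 0.300
TTR(B) = 3/10 = 0.300
Difference = 0.300 − 0.300 = 0.000

0.000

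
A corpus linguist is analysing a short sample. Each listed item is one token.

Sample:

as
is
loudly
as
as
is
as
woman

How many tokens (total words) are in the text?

Tokens: as, is, loudly, as, as, is, as, woman
N = 8

8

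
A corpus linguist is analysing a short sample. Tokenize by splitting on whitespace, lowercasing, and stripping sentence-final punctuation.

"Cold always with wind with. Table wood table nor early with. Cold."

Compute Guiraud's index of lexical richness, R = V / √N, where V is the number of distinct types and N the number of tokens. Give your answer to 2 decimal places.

2.31

N = 12, V = 8.
√N = 3.464102
R = 8 / 3.464102 = 2.31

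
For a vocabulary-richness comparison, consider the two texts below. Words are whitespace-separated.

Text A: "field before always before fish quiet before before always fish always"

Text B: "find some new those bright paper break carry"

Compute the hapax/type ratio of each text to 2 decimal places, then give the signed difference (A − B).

A: hapax=2, V=5, ratio=0.40
B: hapax=8, V=8, ratio=1.00
Difference = 0.40 − 1.00 = -0.60

-0.60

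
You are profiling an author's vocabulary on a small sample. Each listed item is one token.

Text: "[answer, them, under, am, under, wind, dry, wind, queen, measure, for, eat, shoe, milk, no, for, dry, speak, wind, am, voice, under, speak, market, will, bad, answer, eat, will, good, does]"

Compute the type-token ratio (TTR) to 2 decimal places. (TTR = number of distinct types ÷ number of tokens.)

0.65

N = 31 tokens, V = 20 types.
TTR = V / N = 20 / 31 = 0.65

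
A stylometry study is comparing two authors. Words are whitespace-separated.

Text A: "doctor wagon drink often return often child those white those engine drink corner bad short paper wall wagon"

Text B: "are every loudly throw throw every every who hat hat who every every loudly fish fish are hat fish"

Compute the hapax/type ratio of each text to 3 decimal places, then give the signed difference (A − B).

A: hapax=10, V=14, ratio=0.714
B: hapax=0, V=7, ratio=0.000
Difference = 0.714 − 0.000 = 0.714

0.714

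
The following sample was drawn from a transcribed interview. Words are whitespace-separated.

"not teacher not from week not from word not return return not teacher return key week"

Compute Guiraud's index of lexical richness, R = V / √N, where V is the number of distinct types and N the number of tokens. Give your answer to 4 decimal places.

1.7500

N = 16, V = 7.
√N = 4.000000
R = 7 / 4.000000 = 1.7500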